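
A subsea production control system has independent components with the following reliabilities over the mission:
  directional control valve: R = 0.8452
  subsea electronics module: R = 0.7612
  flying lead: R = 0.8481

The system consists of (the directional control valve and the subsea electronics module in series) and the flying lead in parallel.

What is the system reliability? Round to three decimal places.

0.946

Series (directional control valve and subsea electronics module): 0.84520 × 0.76120 = 0.64337
Parallel ([0.64337] and flying lead): 1 − (1 − 0.64337)(1 − 0.84810) = 0.946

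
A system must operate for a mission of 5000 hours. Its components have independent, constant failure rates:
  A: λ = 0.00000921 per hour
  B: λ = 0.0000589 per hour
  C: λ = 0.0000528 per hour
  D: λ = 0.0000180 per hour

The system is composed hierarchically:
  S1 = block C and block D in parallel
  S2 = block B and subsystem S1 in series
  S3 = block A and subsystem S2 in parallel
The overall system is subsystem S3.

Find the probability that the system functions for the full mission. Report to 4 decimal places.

R(A) = exp(−0.00000921 × 5000) = 0.954994
R(B) = exp(−0.0000589 × 5000) = 0.744904
R(C) = exp(−0.0000528 × 5000) = 0.767974
R(D) = exp(−0.0000180 × 5000) = 0.913931
Parallel (C and D): 1 − (1 − 0.767974)(1 − 0.913931) = 0.980030
Series (B and [0.980030]): 0.744904 × 0.980030 = 0.730028
Parallel (A and [0.730028]): 1 − (1 − 0.954994)(1 − 0.730028) = 0.9878

0.9878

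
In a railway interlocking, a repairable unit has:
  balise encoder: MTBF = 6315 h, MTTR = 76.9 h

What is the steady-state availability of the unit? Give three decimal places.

A(balise encoder) = MTBF/(MTBF+MTTR) = 6315/(6315+76.9) = 0.988

0.988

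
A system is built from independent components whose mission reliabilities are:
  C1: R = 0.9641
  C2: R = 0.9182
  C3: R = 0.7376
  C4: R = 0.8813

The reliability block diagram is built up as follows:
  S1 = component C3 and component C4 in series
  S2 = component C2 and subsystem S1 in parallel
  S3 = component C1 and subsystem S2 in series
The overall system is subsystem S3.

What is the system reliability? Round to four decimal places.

0.9365

Series (C3 and C4): 0.737600 × 0.881300 = 0.650047
Parallel (C2 and [0.650047]): 1 − (1 − 0.918200)(1 − 0.650047) = 0.971374
Series (C1 and [0.971374]): 0.964100 × 0.971374 = 0.9365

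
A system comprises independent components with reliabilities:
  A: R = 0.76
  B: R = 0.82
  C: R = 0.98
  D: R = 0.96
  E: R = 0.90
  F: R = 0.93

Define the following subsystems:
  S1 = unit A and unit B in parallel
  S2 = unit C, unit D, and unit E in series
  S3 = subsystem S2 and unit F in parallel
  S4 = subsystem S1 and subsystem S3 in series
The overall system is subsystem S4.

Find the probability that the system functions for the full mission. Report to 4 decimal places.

Parallel (A and B): 1 − (1 − 0.760000)(1 − 0.820000) = 0.956800
Series (C, D, and E): 0.980000 × 0.960000 × 0.900000 = 0.846720
Parallel ([0.846720] and F): 1 − (1 − 0.846720)(1 − 0.930000) = 0.989270
Series ([0.956800] and [0.989270]): 0.956800 × 0.989270 = 0.9465

0.9465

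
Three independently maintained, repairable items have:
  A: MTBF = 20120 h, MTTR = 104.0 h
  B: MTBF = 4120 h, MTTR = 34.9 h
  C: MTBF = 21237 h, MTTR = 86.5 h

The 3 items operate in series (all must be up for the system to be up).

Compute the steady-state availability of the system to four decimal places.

A(A) = MTBF/(MTBF+MTTR) = 20120/(20120+104.0) = 0.994858
A(B) = MTBF/(MTBF+MTTR) = 4120/(4120+34.9) = 0.991600
A(C) = MTBF/(MTBF+MTTR) = 21237/(21237+86.5) = 0.995943
Series availability: 0.994858 × 0.991600 × 0.995943 = 0.9825

0.9825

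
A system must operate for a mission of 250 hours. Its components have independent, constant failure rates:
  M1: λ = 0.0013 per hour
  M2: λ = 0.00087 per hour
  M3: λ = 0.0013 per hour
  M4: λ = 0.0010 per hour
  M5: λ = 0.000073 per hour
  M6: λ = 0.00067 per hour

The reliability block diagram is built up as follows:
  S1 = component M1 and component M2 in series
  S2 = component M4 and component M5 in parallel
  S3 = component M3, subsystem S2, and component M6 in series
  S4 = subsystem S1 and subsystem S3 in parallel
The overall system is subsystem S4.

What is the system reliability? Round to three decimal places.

0.836

R(M1) = exp(−0.0013 × 250) = 0.72253
R(M2) = exp(−0.00087 × 250) = 0.80453
R(M3) = exp(−0.0013 × 250) = 0.72253
R(M4) = exp(−0.0010 × 250) = 0.77880
R(M5) = exp(−0.000073 × 250) = 0.98192
R(M6) = exp(−0.00067 × 250) = 0.84578
Series (M1 and M2): 0.72253 × 0.80453 = 0.58130
Parallel (M4 and M5): 1 − (1 − 0.77880)(1 − 0.98192) = 0.99600
Series (M3, [0.99600], and M6): 0.72253 × 0.99600 × 0.84578 = 0.60866
Parallel ([0.58130] and [0.60866]): 1 − (1 − 0.58130)(1 − 0.60866) = 0.836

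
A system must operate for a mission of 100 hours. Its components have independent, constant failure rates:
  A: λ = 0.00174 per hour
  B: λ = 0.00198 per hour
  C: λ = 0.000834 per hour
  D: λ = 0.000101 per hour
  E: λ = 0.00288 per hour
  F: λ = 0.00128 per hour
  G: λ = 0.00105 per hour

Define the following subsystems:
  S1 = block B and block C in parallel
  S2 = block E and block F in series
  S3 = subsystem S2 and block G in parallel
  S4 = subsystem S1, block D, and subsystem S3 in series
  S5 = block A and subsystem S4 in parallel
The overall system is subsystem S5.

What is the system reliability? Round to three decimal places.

R(A) = exp(−0.00174 × 100) = 0.84030
R(B) = exp(−0.00198 × 100) = 0.82037
R(C) = exp(−0.000834 × 100) = 0.91998
R(D) = exp(−0.000101 × 100) = 0.98995
R(E) = exp(−0.00288 × 100) = 0.74976
R(F) = exp(−0.00128 × 100) = 0.87985
R(G) = exp(−0.00105 × 100) = 0.90032
Parallel (B and C): 1 − (1 − 0.82037)(1 − 0.91998) = 0.98563
Series (E and F): 0.74976 × 0.87985 = 0.65968
Parallel ([0.65968] and G): 1 − (1 − 0.65968)(1 − 0.90032) = 0.96608
Series ([0.98563], D, and [0.96608]): 0.98563 × 0.98995 × 0.96608 = 0.94263
Parallel (A and [0.94263]): 1 − (1 − 0.84030)(1 − 0.94263) = 0.991

0.991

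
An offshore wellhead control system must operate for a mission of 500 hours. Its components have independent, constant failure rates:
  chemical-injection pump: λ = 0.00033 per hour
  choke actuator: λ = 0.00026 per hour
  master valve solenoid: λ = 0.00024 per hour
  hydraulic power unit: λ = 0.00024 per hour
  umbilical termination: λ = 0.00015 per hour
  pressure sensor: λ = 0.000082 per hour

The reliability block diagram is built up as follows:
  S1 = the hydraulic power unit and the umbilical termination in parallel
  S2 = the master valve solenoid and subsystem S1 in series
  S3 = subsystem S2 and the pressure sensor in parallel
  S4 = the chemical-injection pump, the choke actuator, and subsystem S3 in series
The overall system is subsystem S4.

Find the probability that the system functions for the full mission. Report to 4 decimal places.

0.7409

R(chemical-injection pump) = exp(−0.00033 × 500) = 0.847894
R(choke actuator) = exp(−0.00026 × 500) = 0.878095
R(master valve solenoid) = exp(−0.00024 × 500) = 0.886920
R(hydraulic power unit) = exp(−0.00024 × 500) = 0.886920
R(umbilical termination) = exp(−0.00015 × 500) = 0.927743
R(pressure sensor) = exp(−0.000082 × 500) = 0.959829
Parallel (hydraulic power unit and umbilical termination): 1 − (1 − 0.886920)(1 − 0.927743) = 0.991829
Series (master valve solenoid and [0.991829]): 0.886920 × 0.991829 = 0.879673
Parallel ([0.879673] and pressure sensor): 1 − (1 − 0.879673)(1 − 0.959829) = 0.995166
Series (chemical-injection pump, choke actuator, and [0.995166]): 0.847894 × 0.878095 × 0.995166 = 0.7409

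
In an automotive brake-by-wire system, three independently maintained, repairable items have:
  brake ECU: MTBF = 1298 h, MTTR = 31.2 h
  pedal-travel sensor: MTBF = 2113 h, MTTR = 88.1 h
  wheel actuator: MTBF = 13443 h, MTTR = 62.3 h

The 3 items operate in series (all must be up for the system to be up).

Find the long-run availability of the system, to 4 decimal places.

A(brake ECU) = MTBF/(MTBF+MTTR) = 1298/(1298+31.2) = 0.976527
A(pedal-travel sensor) = MTBF/(MTBF+MTTR) = 2113/(2113+88.1) = 0.959975
A(wheel actuator) = MTBF/(MTBF+MTTR) = 13443/(13443+62.3) = 0.995387
Series availability: 0.976527 × 0.959975 × 0.995387 = 0.9331

0.9331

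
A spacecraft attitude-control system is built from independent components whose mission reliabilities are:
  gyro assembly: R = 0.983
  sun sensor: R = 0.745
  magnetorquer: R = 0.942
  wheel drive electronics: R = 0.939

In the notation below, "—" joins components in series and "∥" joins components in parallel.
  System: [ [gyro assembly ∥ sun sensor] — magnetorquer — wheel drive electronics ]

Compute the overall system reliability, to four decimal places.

0.8807

Parallel (gyro assembly and sun sensor): 1 − (1 − 0.983000)(1 − 0.745000) = 0.995665
Series ([0.995665], magnetorquer, and wheel drive electronics): 0.995665 × 0.942000 × 0.939000 = 0.8807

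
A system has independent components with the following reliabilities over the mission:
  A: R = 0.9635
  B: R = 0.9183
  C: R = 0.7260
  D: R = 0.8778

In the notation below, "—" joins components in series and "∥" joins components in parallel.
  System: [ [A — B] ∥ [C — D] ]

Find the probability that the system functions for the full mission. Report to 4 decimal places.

0.9582

Series (A and B): 0.963500 × 0.918300 = 0.884782
Series (C and D): 0.726000 × 0.877800 = 0.637283
Parallel ([0.884782] and [0.637283]): 1 − (1 − 0.884782)(1 − 0.637283) = 0.9582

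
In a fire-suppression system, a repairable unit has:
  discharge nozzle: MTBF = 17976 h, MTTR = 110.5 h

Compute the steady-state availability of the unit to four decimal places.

A(discharge nozzle) = MTBF/(MTBF+MTTR) = 17976/(17976+110.5) = 0.9939

0.9939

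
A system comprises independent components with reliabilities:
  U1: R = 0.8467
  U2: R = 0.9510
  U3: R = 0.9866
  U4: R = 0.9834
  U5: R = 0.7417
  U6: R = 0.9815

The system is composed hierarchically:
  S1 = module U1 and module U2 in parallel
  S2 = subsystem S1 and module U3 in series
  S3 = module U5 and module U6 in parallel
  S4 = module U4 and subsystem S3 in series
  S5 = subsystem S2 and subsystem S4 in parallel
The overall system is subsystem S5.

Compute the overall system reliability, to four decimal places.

Parallel (U1 and U2): 1 − (1 − 0.846700)(1 − 0.951000) = 0.992488
Series ([0.992488] and U3): 0.992488 × 0.986600 = 0.979189
Parallel (U5 and U6): 1 − (1 − 0.741700)(1 − 0.981500) = 0.995221
Series (U4 and [0.995221]): 0.983400 × 0.995221 = 0.978700
Parallel ([0.979189] and [0.978700]): 1 − (1 − 0.979189)(1 − 0.978700) = 0.9996

0.9996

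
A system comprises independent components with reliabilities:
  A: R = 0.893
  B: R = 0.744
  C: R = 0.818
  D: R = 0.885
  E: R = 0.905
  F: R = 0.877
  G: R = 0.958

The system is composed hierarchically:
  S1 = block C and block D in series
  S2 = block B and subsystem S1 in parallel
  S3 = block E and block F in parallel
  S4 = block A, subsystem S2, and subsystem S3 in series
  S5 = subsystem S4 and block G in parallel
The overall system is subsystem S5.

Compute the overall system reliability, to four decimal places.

Series (C and D): 0.818000 × 0.885000 = 0.723930
Parallel (B and [0.723930]): 1 − (1 − 0.744000)(1 − 0.723930) = 0.929326
Parallel (E and F): 1 − (1 − 0.905000)(1 − 0.877000) = 0.988315
Series (A, [0.929326], and [0.988315]): 0.893000 × 0.929326 × 0.988315 = 0.820191
Parallel ([0.820191] and G): 1 − (1 − 0.820191)(1 − 0.958000) = 0.9924

0.9924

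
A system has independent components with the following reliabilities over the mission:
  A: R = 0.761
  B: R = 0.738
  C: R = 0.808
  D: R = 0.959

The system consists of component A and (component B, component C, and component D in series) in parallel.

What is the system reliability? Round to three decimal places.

0.898

Series (B, C, and D): 0.73800 × 0.80800 × 0.95900 = 0.57186
Parallel (A and [0.57186]): 1 − (1 − 0.76100)(1 − 0.57186) = 0.898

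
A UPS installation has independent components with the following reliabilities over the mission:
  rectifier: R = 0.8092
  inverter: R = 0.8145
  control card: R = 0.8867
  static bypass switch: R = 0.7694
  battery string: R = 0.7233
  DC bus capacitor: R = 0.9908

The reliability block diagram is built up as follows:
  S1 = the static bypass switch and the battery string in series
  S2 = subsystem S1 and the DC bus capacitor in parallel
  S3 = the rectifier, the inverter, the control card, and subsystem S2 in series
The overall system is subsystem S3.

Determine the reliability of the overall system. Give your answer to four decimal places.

0.5820

Series (static bypass switch and battery string): 0.769400 × 0.723300 = 0.556507
Parallel ([0.556507] and DC bus capacitor): 1 − (1 − 0.556507)(1 − 0.990800) = 0.995920
Series (rectifier, inverter, control card, and [0.995920]): 0.809200 × 0.814500 × 0.886700 × 0.995920 = 0.5820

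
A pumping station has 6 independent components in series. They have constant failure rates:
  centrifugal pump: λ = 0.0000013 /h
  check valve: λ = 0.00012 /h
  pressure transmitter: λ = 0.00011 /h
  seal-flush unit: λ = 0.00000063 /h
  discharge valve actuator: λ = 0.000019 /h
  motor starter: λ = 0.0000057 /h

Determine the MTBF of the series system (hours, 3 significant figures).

3900

Series of exponential components: λ_sys = Σ λ_i
λ_sys = 0.0000013 + 0.00012 + 0.00011 + 0.00000063 + 0.000019 + 0.0000057 = 2.5663e-04 /h
MTBF = 1 / λ_sys = 3900 h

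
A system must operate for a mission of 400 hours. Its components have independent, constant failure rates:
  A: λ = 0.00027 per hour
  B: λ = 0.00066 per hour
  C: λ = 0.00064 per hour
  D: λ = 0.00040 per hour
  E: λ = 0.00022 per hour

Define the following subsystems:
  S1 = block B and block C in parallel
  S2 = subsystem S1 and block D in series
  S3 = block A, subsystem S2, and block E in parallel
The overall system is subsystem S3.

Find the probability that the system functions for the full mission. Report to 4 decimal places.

0.9983

R(A) = exp(−0.00027 × 400) = 0.897628
R(B) = exp(−0.00066 × 400) = 0.767974
R(C) = exp(−0.00064 × 400) = 0.774142
R(D) = exp(−0.00040 × 400) = 0.852144
R(E) = exp(−0.00022 × 400) = 0.915761
Parallel (B and C): 1 − (1 − 0.767974)(1 − 0.774142) = 0.947595
Series ([0.947595] and D): 0.947595 × 0.852144 = 0.807487
Parallel (A, [0.807487], and E): 1 − (1 − 0.897628)(1 − 0.807487)(1 − 0.915761) = 0.9983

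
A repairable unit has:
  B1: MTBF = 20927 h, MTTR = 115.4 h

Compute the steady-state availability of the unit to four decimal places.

A(B1) = MTBF/(MTBF+MTTR) = 20927/(20927+115.4) = 0.9945

0.9945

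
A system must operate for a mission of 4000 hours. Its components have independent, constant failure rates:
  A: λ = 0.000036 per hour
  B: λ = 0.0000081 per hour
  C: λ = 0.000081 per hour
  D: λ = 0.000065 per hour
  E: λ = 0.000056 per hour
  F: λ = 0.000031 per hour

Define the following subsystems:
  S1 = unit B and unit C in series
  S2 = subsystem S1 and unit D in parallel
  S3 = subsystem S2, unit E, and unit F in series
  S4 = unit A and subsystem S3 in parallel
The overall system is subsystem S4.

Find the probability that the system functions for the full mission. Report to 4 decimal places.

0.9541

R(A) = exp(−0.000036 × 4000) = 0.865888
R(B) = exp(−0.0000081 × 4000) = 0.968119
R(C) = exp(−0.000081 × 4000) = 0.723250
R(D) = exp(−0.000065 × 4000) = 0.771052
R(E) = exp(−0.000056 × 4000) = 0.799315
R(F) = exp(−0.000031 × 4000) = 0.883380
Series (B and C): 0.968119 × 0.723250 = 0.700192
Parallel ([0.700192] and D): 1 − (1 − 0.700192)(1 − 0.771052) = 0.931360
Series ([0.931360], E, and F): 0.931360 × 0.799315 × 0.883380 = 0.657632
Parallel (A and [0.657632]): 1 − (1 − 0.865888)(1 − 0.657632) = 0.9541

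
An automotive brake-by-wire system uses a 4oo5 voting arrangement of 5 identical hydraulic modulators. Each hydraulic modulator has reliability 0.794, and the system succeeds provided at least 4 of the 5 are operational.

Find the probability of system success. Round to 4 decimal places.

0.7249

R = Σ_{i=4}^{5} C(5,i) p^i (1−p)^{5−i} with p = 0.794
C(5,4)·0.794^4·0.206^1 = 0.409373
C(5,5)·0.794^5·0.206^0 = 0.315575
Sum = 0.7249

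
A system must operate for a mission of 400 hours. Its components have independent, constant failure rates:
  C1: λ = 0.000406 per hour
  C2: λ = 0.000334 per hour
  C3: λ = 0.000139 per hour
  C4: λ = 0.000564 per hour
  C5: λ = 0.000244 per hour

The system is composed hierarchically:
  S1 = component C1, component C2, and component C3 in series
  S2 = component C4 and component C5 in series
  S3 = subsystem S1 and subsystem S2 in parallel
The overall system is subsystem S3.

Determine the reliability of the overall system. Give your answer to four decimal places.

0.9181

R(C1) = exp(−0.000406 × 400) = 0.850101
R(C2) = exp(−0.000334 × 400) = 0.874940
R(C3) = exp(−0.000139 × 400) = 0.945917
R(C4) = exp(−0.000564 × 400) = 0.798037
R(C5) = exp(−0.000244 × 400) = 0.907012
Series (C1, C2, and C3): 0.850101 × 0.874940 × 0.945917 = 0.703561
Series (C4 and C5): 0.798037 × 0.907012 = 0.723829
Parallel ([0.703561] and [0.723829]): 1 − (1 − 0.703561)(1 − 0.723829) = 0.9181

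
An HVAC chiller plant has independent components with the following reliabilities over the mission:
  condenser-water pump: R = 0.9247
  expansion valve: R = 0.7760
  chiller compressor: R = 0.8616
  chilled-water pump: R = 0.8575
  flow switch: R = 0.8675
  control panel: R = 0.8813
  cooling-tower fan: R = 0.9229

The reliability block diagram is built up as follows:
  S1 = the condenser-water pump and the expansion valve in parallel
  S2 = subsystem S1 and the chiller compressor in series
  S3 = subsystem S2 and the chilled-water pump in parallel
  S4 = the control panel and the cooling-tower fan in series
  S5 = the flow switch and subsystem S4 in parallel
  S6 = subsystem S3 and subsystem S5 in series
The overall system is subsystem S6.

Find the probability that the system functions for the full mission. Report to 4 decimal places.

Parallel (condenser-water pump and expansion valve): 1 − (1 − 0.924700)(1 − 0.776000) = 0.983133
Series ([0.983133] and chiller compressor): 0.983133 × 0.861600 = 0.847067
Parallel ([0.847067] and chilled-water pump): 1 − (1 − 0.847067)(1 − 0.857500) = 0.978207
Series (control panel and cooling-tower fan): 0.881300 × 0.922900 = 0.813352
Parallel (flow switch and [0.813352]): 1 − (1 − 0.867500)(1 − 0.813352) = 0.975269
Series ([0.978207] and [0.975269]): 0.978207 × 0.975269 = 0.9540

0.9540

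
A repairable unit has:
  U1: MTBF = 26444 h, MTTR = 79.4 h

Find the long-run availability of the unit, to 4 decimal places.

0.9970

A(U1) = MTBF/(MTBF+MTTR) = 26444/(26444+79.4) = 0.9970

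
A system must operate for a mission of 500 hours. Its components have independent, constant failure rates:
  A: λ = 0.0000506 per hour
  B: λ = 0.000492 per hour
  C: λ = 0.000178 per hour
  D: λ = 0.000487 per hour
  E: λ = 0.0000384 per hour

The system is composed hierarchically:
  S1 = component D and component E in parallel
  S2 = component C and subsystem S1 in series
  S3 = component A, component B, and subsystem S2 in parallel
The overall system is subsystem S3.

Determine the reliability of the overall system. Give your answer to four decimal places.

0.9995

R(A) = exp(−0.0000506 × 500) = 0.975017
R(B) = exp(−0.000492 × 500) = 0.781922
R(C) = exp(−0.000178 × 500) = 0.914846
R(D) = exp(−0.000487 × 500) = 0.783879
R(E) = exp(−0.0000384 × 500) = 0.980983
Parallel (D and E): 1 − (1 − 0.783879)(1 − 0.980983) = 0.995890
Series (C and [0.995890]): 0.914846 × 0.995890 = 0.911086
Parallel (A, B, and [0.911086]): 1 − (1 − 0.975017)(1 − 0.781922)(1 − 0.911086) = 0.9995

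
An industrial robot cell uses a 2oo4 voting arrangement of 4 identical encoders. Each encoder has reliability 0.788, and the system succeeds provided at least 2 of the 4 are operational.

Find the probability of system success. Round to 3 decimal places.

0.968

R = Σ_{i=2}^{4} C(4,i) p^i (1−p)^{4−i} with p = 0.788
C(4,2)·0.788^2·0.212^2 = 0.16745
C(4,3)·0.788^3·0.212^1 = 0.41493
C(4,4)·0.788^4·0.212^0 = 0.38557
Sum = 0.968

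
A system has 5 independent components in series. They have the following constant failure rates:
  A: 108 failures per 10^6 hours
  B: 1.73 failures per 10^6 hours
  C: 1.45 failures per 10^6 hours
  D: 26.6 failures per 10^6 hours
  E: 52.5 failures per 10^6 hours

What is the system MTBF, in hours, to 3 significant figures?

5260

Series of exponential components: λ_sys = Σ λ_i
λ_sys = 0.000108 + 0.00000173 + 0.00000145 + 0.0000266 + 0.0000525 = 1.9028e-04 /h
MTBF = 1 / λ_sys = 5260 h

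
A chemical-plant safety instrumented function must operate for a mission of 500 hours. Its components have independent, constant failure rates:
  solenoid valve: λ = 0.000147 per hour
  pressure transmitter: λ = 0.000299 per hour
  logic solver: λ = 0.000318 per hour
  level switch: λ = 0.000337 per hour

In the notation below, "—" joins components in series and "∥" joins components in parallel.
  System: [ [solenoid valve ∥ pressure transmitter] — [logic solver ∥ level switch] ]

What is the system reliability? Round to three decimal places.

R(solenoid valve) = exp(−0.000147 × 500) = 0.92914
R(pressure transmitter) = exp(−0.000299 × 500) = 0.86114
R(logic solver) = exp(−0.000318 × 500) = 0.85300
R(level switch) = exp(−0.000337 × 500) = 0.84493
Parallel (solenoid valve and pressure transmitter): 1 − (1 − 0.92914)(1 − 0.86114) = 0.99016
Parallel (logic solver and level switch): 1 − (1 − 0.85300)(1 − 0.84493) = 0.97720
Series ([0.99016] and [0.97720]): 0.99016 × 0.97720 = 0.968

0.968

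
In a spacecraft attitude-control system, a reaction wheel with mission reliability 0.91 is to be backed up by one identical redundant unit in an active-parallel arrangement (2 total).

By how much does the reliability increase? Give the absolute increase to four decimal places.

0.0819

R_before = 0.91
R_after = 1 − (1 − 0.91)^2 = 0.9919
ΔR = 0.9919 − 0.91 = 0.0819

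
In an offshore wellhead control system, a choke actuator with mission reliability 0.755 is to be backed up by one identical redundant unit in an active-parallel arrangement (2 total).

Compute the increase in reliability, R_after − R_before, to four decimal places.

R_before = 0.755
R_after = 1 − (1 − 0.755)^2 = 0.9400
ΔR = 0.9400 − 0.755 = 0.1850

0.1850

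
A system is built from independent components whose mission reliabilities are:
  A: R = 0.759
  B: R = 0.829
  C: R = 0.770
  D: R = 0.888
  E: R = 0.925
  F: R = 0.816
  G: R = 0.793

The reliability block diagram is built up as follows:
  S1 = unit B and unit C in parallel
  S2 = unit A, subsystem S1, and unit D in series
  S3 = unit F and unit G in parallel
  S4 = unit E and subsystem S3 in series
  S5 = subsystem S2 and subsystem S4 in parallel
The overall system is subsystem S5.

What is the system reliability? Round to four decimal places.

Parallel (B and C): 1 − (1 − 0.829000)(1 − 0.770000) = 0.960670
Series (A, [0.960670], and D): 0.759000 × 0.960670 × 0.888000 = 0.647484
Parallel (F and G): 1 − (1 − 0.816000)(1 − 0.793000) = 0.961912
Series (E and [0.961912]): 0.925000 × 0.961912 = 0.889769
Parallel ([0.647484] and [0.889769]): 1 − (1 − 0.647484)(1 − 0.889769) = 0.9611

0.9611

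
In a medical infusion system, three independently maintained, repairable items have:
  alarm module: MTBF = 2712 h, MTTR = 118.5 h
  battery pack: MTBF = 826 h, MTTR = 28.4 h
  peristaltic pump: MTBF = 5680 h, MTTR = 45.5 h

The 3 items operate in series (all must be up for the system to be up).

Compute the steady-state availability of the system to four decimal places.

0.9189

A(alarm module) = MTBF/(MTBF+MTTR) = 2712/(2712+118.5) = 0.958135
A(battery pack) = MTBF/(MTBF+MTTR) = 826/(826+28.4) = 0.966760
A(peristaltic pump) = MTBF/(MTBF+MTTR) = 5680/(5680+45.5) = 0.992053
Series availability: 0.958135 × 0.966760 × 0.992053 = 0.9189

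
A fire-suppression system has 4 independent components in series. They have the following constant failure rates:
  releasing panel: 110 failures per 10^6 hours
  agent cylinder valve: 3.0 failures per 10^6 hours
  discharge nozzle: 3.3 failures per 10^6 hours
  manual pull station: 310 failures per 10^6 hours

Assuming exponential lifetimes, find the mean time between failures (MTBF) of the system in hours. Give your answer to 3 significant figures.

Series of exponential components: λ_sys = Σ λ_i
λ_sys = 0.00011 + 0.0000030 + 0.0000033 + 0.00031 = 4.2630e-04 /h
MTBF = 1 / λ_sys = 2350 h

2350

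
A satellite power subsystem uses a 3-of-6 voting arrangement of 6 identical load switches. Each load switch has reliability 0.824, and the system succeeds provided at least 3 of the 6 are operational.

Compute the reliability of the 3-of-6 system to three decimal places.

0.989

R = Σ_{i=3}^{6} C(6,i) p^i (1−p)^{6−i} with p = 0.824
C(6,3)·0.824^3·0.176^3 = 0.06100
C(6,4)·0.824^4·0.176^2 = 0.21420
C(6,5)·0.824^5·0.176^1 = 0.40114
C(6,6)·0.824^6·0.176^0 = 0.31301
Sum = 0.989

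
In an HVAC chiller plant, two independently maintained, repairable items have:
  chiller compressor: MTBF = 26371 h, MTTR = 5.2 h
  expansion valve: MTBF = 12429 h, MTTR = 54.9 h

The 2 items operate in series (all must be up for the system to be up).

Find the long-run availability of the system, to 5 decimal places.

0.99541

A(chiller compressor) = MTBF/(MTBF+MTTR) = 26371/(26371+5.2) = 0.999803
A(expansion valve) = MTBF/(MTBF+MTTR) = 12429/(12429+54.9) = 0.995602
Series availability: 0.999803 × 0.995602 = 0.99541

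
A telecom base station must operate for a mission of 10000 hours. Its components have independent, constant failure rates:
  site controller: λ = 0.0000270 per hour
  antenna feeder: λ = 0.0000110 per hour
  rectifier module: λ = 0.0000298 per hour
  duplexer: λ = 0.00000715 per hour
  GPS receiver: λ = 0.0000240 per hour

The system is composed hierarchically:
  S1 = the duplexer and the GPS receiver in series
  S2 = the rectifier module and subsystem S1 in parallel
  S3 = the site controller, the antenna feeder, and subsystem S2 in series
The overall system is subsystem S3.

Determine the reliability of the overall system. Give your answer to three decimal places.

R(site controller) = exp(−0.0000270 × 10000) = 0.76338
R(antenna feeder) = exp(−0.0000110 × 10000) = 0.89583
R(rectifier module) = exp(−0.0000298 × 10000) = 0.74230
R(duplexer) = exp(−0.00000715 × 10000) = 0.93100
R(GPS receiver) = exp(−0.0000240 × 10000) = 0.78663
Series (duplexer and GPS receiver): 0.93100 × 0.78663 = 0.73235
Parallel (rectifier module and [0.73235]): 1 − (1 − 0.74230)(1 − 0.73235) = 0.93103
Series (site controller, antenna feeder, and [0.93103]): 0.76338 × 0.89583 × 0.93103 = 0.637

0.637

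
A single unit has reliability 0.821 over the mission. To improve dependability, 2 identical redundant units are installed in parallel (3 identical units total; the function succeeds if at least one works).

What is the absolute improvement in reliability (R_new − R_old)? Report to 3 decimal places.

0.173

R_before = 0.821
R_after = 1 − (1 − 0.821)^3 = 0.994
ΔR = 0.994 − 0.821 = 0.173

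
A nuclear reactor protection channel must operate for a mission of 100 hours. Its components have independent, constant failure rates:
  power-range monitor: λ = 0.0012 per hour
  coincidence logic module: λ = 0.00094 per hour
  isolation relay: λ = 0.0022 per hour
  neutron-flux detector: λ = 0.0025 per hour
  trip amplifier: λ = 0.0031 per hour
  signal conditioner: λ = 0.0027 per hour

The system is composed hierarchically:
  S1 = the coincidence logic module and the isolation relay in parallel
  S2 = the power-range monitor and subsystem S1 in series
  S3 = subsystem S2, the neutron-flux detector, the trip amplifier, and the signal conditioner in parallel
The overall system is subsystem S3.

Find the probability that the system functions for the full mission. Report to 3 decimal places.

0.998

R(power-range monitor) = exp(−0.0012 × 100) = 0.88692
R(coincidence logic module) = exp(−0.00094 × 100) = 0.91028
R(isolation relay) = exp(−0.0022 × 100) = 0.80252
R(neutron-flux detector) = exp(−0.0025 × 100) = 0.77880
R(trip amplifier) = exp(−0.0031 × 100) = 0.73345
R(signal conditioner) = exp(−0.0027 × 100) = 0.76338
Parallel (coincidence logic module and isolation relay): 1 − (1 − 0.91028)(1 − 0.80252) = 0.98228
Series (power-range monitor and [0.98228]): 0.88692 × 0.98228 = 0.87120
Parallel ([0.87120], neutron-flux detector, trip amplifier, and signal conditioner): 1 − (1 − 0.87120)(1 − 0.77880)(1 − 0.73345)(1 − 0.76338) = 0.998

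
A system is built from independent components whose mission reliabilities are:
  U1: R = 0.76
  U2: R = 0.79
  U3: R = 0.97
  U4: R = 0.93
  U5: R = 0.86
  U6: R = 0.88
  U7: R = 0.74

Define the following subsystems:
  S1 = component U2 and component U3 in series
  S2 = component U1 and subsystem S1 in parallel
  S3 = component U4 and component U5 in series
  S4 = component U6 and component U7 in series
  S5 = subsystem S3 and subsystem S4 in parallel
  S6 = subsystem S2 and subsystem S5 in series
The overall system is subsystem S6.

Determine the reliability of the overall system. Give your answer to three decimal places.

Series (U2 and U3): 0.79000 × 0.97000 = 0.76630
Parallel (U1 and [0.76630]): 1 − (1 − 0.76000)(1 − 0.76630) = 0.94391
Series (U4 and U5): 0.93000 × 0.86000 = 0.79980
Series (U6 and U7): 0.88000 × 0.74000 = 0.65120
Parallel ([0.79980] and [0.65120]): 1 − (1 − 0.79980)(1 − 0.65120) = 0.93017
Series ([0.94391] and [0.93017]): 0.94391 × 0.93017 = 0.878

0.878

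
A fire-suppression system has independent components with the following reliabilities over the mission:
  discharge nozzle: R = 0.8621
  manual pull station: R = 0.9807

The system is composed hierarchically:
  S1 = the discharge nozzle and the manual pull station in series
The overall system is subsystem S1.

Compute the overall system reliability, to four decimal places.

0.8455

Series (discharge nozzle and manual pull station): 0.862100 × 0.980700 = 0.8455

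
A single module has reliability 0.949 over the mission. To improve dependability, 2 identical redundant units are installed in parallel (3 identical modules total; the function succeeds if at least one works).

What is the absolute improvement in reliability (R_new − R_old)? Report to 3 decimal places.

0.051

R_before = 0.949
R_after = 1 − (1 − 0.949)^3 = 1.000
ΔR = 1.000 − 0.949 = 0.051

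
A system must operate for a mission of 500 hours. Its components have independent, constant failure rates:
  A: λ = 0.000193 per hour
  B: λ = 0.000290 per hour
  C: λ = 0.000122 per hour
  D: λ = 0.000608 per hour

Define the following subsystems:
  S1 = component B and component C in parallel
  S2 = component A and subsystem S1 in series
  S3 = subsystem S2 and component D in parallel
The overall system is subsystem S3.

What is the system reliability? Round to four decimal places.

R(A) = exp(−0.000193 × 500) = 0.908010
R(B) = exp(−0.000290 × 500) = 0.865022
R(C) = exp(−0.000122 × 500) = 0.940823
R(D) = exp(−0.000608 × 500) = 0.737861
Parallel (B and C): 1 − (1 − 0.865022)(1 − 0.940823) = 0.992012
Series (A and [0.992012]): 0.908010 × 0.992012 = 0.900757
Parallel ([0.900757] and D): 1 − (1 − 0.900757)(1 − 0.737861) = 0.9740

0.9740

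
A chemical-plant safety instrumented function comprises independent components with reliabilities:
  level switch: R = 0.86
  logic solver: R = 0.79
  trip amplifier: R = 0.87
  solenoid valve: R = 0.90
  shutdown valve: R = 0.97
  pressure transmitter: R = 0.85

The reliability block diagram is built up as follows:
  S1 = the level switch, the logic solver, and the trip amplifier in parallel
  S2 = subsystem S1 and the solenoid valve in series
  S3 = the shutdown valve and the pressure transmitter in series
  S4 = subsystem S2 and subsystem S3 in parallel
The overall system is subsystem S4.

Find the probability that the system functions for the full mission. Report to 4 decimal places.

0.9818

Parallel (level switch, logic solver, and trip amplifier): 1 − (1 − 0.860000)(1 − 0.790000)(1 − 0.870000) = 0.996178
Series ([0.996178] and solenoid valve): 0.996178 × 0.900000 = 0.896560
Series (shutdown valve and pressure transmitter): 0.970000 × 0.850000 = 0.824500
Parallel ([0.896560] and [0.824500]): 1 − (1 − 0.896560)(1 − 0.824500) = 0.9818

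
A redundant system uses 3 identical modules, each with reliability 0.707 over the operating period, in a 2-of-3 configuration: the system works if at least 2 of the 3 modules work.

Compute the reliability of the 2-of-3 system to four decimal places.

0.7928

R = Σ_{i=2}^{3} C(3,i) p^i (1−p)^{3−i} with p = 0.707
C(3,2)·0.707^2·0.293^1 = 0.439367
C(3,3)·0.707^3·0.293^0 = 0.353393
Sum = 0.7928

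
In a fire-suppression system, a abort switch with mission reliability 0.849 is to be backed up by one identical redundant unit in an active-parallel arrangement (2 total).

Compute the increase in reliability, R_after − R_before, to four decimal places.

R_before = 0.849
R_after = 1 − (1 − 0.849)^2 = 0.9772
ΔR = 0.9772 − 0.849 = 0.1282

0.1282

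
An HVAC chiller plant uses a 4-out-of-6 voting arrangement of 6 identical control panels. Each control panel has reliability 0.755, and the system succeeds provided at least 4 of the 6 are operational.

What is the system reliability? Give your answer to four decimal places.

0.8384

R = Σ_{i=4}^{6} C(6,i) p^i (1−p)^{6−i} with p = 0.755
C(6,4)·0.755^4·0.245^2 = 0.292557
C(6,5)·0.755^5·0.245^1 = 0.360622
C(6,6)·0.755^6·0.245^0 = 0.185217
Sum = 0.8384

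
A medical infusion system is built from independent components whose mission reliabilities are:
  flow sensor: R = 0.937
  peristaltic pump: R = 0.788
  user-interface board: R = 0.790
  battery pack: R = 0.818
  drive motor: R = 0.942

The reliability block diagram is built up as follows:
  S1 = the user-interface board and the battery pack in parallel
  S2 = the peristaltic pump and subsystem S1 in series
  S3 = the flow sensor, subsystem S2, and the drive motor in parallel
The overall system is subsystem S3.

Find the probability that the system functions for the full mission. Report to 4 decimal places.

0.9991

Parallel (user-interface board and battery pack): 1 − (1 − 0.790000)(1 − 0.818000) = 0.961780
Series (peristaltic pump and [0.961780]): 0.788000 × 0.961780 = 0.757883
Parallel (flow sensor, [0.757883], and drive motor): 1 − (1 − 0.937000)(1 − 0.757883)(1 − 0.942000) = 0.9991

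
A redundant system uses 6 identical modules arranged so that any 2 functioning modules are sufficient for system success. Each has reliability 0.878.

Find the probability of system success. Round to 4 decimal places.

0.9999

R = Σ_{i=2}^{6} C(6,i) p^i (1−p)^{6−i} with p = 0.878
C(6,2)·0.878^2·0.122^4 = 0.002562
C(6,3)·0.878^3·0.122^3 = 0.024581
C(6,4)·0.878^4·0.122^2 = 0.132675
C(6,5)·0.878^5·0.122^1 = 0.381930
C(6,6)·0.878^6·0.122^0 = 0.458107
Sum = 0.9999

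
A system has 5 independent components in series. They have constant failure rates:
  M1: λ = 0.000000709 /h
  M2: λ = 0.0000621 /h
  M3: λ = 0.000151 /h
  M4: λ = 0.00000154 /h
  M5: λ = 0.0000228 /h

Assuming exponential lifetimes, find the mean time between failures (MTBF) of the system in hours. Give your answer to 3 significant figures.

Series of exponential components: λ_sys = Σ λ_i
λ_sys = 0.000000709 + 0.0000621 + 0.000151 + 0.00000154 + 0.0000228 = 2.3815e-04 /h
MTBF = 1 / λ_sys = 4200 h

4200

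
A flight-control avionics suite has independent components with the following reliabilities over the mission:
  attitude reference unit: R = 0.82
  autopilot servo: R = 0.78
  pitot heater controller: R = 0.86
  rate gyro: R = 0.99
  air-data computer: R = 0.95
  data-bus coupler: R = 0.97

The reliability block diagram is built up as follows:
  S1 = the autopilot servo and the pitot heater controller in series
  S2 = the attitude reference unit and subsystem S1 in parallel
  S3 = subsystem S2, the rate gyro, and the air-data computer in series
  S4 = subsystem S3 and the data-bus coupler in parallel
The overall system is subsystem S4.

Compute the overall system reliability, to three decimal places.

Series (autopilot servo and pitot heater controller): 0.78000 × 0.86000 = 0.67080
Parallel (attitude reference unit and [0.67080]): 1 − (1 − 0.82000)(1 − 0.67080) = 0.94074
Series ([0.94074], rate gyro, and air-data computer): 0.94074 × 0.99000 × 0.95000 = 0.88477
Parallel ([0.88477] and data-bus coupler): 1 − (1 − 0.88477)(1 − 0.97000) = 0.997

0.997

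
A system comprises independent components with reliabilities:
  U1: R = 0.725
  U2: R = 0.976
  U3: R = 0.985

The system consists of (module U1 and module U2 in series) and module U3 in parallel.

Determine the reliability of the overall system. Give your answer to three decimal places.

0.996

Series (U1 and U2): 0.72500 × 0.97600 = 0.70760
Parallel ([0.70760] and U3): 1 − (1 − 0.70760)(1 − 0.98500) = 0.996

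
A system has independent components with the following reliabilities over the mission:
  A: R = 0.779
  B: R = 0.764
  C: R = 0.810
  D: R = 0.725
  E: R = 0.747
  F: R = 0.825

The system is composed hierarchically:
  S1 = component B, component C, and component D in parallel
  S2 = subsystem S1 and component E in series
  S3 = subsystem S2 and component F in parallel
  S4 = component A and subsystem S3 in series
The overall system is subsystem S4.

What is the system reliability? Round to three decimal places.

0.743

Parallel (B, C, and D): 1 − (1 − 0.76400)(1 − 0.81000)(1 − 0.72500) = 0.98767
Series ([0.98767] and E): 0.98767 × 0.74700 = 0.73779
Parallel ([0.73779] and F): 1 − (1 − 0.73779)(1 − 0.82500) = 0.95411
Series (A and [0.95411]): 0.77900 × 0.95411 = 0.743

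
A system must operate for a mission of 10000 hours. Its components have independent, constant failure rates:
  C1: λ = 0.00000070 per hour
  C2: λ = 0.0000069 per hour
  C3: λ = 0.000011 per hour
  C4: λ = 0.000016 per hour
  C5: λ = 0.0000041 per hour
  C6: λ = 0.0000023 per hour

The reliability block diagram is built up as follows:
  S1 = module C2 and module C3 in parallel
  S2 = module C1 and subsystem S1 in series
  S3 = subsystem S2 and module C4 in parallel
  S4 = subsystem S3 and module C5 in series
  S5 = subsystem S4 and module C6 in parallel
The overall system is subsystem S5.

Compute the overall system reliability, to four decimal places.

R(C1) = exp(−0.00000070 × 10000) = 0.993024
R(C2) = exp(−0.0000069 × 10000) = 0.933327
R(C3) = exp(−0.000011 × 10000) = 0.895834
R(C4) = exp(−0.000016 × 10000) = 0.852144
R(C5) = exp(−0.0000041 × 10000) = 0.959829
R(C6) = exp(−0.0000023 × 10000) = 0.977262
Parallel (C2 and C3): 1 − (1 − 0.933327)(1 − 0.895834) = 0.993055
Series (C1 and [0.993055]): 0.993024 × 0.993055 = 0.986127
Parallel ([0.986127] and C4): 1 − (1 − 0.986127)(1 − 0.852144) = 0.997949
Series ([0.997949] and C5): 0.997949 × 0.959829 = 0.957860
Parallel ([0.957860] and C6): 1 − (1 − 0.957860)(1 − 0.977262) = 0.9990

0.9990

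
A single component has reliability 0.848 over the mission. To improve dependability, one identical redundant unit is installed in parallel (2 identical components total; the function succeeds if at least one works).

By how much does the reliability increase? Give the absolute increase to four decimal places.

R_before = 0.848
R_after = 1 − (1 − 0.848)^2 = 0.9769
ΔR = 0.9769 − 0.848 = 0.1289

0.1289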